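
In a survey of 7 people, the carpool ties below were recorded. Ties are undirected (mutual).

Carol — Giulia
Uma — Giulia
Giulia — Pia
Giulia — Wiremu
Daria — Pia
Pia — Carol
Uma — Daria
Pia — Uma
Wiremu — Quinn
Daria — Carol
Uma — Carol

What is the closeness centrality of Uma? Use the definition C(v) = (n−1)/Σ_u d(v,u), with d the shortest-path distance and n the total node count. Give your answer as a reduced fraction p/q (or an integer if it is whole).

2/3

Distances from Uma: Carol:1, Daria:1, Giulia:1, Pia:1, Quinn:3, Wiremu:2. Sum = 9.
n = 7, so closeness = 6/9 = 2/3.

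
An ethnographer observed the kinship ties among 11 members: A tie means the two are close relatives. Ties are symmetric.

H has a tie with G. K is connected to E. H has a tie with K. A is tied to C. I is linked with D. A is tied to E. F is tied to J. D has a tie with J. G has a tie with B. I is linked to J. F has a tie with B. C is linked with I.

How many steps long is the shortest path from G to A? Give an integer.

One shortest route is G – H – K – E – A, which uses 4 edges, and at distance 3 from G we only reach {E, J}, which does not include A. So d(G,A) = 4.

4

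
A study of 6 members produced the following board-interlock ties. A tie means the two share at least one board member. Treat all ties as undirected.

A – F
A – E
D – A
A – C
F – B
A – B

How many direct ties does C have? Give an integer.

1

C is directly tied to A. That is 1 neighbor, so the degree of C is 1.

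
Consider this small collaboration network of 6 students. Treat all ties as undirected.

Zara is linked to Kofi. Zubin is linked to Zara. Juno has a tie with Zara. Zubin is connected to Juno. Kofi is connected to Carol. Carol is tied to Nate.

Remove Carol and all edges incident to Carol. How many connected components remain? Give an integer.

Without Carol, the remaining ties split the others into: {Juno, Kofi, Zara, Zubin}; {Nate}.
That's 2 separate components.

2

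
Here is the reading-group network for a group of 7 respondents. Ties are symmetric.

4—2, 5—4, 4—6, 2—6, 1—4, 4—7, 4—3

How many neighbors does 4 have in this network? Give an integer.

6

4 is directly tied to 1, 2, 3, 5, 6, and 7. That is 6 neighbors, so the degree of 4 is 6.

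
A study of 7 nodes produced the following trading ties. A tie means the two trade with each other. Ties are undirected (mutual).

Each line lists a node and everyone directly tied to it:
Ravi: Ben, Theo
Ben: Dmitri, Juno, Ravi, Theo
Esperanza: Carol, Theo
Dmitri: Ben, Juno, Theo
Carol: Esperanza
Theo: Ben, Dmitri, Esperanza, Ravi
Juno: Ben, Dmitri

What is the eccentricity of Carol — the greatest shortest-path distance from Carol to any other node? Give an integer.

Distances from Carol: Ben:3, Dmitri:3, Esperanza:1, Juno:4, Ravi:3, Theo:2.
The largest is 4 (to Juno), so the eccentricity of Carol is 4.

4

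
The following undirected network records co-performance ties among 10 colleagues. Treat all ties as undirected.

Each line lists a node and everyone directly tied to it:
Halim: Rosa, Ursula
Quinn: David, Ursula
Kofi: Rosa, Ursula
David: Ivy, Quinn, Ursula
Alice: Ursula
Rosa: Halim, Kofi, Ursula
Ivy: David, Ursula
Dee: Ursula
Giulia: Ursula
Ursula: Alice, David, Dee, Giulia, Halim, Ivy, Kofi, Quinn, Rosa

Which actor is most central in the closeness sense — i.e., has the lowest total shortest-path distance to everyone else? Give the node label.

Ursula

Farness (sum of distances to all others) for each node — Alice:17, David:15, Dee:17, Giulia:17, Halim:16, Ivy:16, Kofi:16, Quinn:16, Rosa:15, Ursula:9.
The smallest farness is 9, for Ursula, so Ursula has the highest closeness.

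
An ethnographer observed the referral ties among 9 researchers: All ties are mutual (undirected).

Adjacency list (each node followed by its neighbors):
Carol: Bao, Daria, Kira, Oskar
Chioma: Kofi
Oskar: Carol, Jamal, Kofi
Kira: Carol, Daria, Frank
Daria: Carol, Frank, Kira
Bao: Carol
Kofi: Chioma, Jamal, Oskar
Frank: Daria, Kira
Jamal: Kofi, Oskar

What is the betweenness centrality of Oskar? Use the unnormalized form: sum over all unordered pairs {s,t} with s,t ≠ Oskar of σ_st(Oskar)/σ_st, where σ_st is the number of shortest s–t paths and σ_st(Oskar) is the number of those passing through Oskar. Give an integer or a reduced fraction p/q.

Pairs whose geodesics pass through Oskar — Chioma–Carol: 1; Chioma–Daria: 1; Chioma–Bao: 1; Chioma–Frank: 2/2; Chioma–Kira: 1; Kofi–Carol: 1; Kofi–Daria: 1; Kofi–Bao: 1; Kofi–Frank: 2/2; Kofi–Kira: 1; Jamal–Carol: 1; Jamal–Daria: 1; Jamal–Bao: 1; Jamal–Frank: 2/2 … (+1 more pairs).
All other pairs contribute 0.
Summing the contributions gives betweenness(Oskar) = 15.

15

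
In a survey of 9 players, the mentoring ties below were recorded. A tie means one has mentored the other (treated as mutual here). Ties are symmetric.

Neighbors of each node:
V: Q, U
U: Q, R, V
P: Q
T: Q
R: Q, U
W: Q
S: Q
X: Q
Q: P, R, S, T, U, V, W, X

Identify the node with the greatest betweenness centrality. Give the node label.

Unnormalized betweenness of each node: P:0, Q:51/2, R:0, S:0, T:0, U:1/2, V:0, W:0, X:0.
Q has the largest value, 51/2, making it the main broker — the node through which the most shortest paths run.

Q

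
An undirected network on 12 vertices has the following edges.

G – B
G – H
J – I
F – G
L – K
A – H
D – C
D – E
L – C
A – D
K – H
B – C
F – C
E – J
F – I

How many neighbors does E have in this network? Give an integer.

E is directly tied to D and J. That is 2 neighbors, so the degree of E is 2.

2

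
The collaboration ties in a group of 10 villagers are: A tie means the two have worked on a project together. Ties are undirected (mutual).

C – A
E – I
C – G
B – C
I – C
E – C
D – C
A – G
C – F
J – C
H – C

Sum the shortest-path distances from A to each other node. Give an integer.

16

Distances from A: B:2, C:1, D:2, E:2, F:2, G:1, H:2, I:2, J:2.
Sum = 2 + 1 + 2 + 2 + 2 + 1 + 2 + 2 + 2 = 16.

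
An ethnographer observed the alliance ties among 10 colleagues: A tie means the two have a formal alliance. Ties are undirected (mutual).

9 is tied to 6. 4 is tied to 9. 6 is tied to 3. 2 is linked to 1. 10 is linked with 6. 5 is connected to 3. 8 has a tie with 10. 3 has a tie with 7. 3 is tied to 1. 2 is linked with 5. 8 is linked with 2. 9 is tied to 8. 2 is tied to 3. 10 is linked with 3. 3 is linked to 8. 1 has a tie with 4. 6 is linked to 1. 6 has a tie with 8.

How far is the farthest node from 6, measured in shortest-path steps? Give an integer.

2

Distances from 6: 1:1, 2:2, 3:1, 4:2, 5:2, 7:2, 8:1, 9:1, 10:1.
The largest is 2 (to 4, 2, 7, and 5), so the eccentricity of 6 is 2.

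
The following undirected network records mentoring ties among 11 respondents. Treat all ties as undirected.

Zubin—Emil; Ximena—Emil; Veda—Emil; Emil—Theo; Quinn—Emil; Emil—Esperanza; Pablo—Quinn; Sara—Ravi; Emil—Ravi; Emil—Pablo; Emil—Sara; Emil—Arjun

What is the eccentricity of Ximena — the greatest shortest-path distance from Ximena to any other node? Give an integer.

2

Distances from Ximena: Arjun:2, Emil:1, Esperanza:2, Pablo:2, Quinn:2, Ravi:2, Sara:2, Theo:2, Veda:2, Zubin:2.
The largest is 2 (to Esperanza, Veda, Pablo, Ravi, Zubin, Sara, Theo, Arjun, and Quinn), so the eccentricity of Ximena is 2.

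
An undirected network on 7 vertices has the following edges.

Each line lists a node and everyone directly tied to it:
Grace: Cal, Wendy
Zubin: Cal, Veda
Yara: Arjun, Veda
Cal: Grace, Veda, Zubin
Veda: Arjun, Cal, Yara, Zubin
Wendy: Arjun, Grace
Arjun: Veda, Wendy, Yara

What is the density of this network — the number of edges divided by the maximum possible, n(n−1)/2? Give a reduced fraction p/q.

There are 9 edges and 7 nodes, so the maximum possible is C(7,2) = 21.
Density = 9/21 = 3/7.

3/7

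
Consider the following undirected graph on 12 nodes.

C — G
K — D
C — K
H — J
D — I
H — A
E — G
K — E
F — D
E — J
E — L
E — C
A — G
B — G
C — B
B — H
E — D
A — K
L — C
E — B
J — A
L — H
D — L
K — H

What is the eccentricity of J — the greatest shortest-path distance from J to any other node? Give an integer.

3

Distances from J: A:1, B:2, C:2, D:2, E:1, F:3, G:2, H:1, I:3, K:2, L:2.
The largest is 3 (to F and I), so the eccentricity of J is 3.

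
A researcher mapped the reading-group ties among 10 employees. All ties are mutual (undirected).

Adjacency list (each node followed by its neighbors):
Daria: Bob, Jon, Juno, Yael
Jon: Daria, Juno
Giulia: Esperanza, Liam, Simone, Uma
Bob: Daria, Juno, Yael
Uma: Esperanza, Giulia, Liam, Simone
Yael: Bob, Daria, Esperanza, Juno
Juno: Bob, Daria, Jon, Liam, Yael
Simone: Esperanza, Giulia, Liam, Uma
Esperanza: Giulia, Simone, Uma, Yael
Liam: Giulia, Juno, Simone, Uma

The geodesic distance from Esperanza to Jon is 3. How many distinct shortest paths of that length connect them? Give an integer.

2

The shortest distance is 3. The length-3 paths are: Esperanza–Yael–Daria–Jon; Esperanza–Yael–Juno–Jon.
That gives 2 distinct shortest paths.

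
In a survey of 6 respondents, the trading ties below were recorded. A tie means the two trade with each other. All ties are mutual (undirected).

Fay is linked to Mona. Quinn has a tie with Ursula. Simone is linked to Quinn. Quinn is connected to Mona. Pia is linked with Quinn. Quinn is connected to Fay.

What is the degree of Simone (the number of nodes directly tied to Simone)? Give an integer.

Simone is directly tied to Quinn. That is 1 neighbor, so the degree of Simone is 1.

1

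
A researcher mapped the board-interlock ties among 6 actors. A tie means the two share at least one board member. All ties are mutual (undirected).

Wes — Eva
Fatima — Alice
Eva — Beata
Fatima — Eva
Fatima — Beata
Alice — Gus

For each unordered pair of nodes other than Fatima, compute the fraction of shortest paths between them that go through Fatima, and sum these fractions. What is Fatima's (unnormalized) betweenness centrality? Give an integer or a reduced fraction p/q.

6

Pairs whose geodesics pass through Fatima — Eva–Gus: 1; Eva–Alice: 1; Wes–Gus: 1; Wes–Alice: 1; Beata–Gus: 1; Beata–Alice: 1.
All other pairs contribute 0.
Summing the contributions gives betweenness(Fatima) = 6.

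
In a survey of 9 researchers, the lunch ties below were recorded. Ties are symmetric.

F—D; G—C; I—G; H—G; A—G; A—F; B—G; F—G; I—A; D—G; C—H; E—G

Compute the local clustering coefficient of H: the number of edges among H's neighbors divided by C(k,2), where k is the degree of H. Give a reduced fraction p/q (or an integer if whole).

1

H's neighbors: C and G (k = 2).
Possible neighbor pairs: C(2,2) = 1. Edges among them: C–G → e = 1.
Clustering(H) = 1/1.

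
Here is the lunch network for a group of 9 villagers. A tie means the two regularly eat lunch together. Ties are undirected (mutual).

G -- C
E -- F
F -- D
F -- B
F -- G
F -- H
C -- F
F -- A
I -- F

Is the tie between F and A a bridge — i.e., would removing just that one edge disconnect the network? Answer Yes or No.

Without the F–A edge there is no alternate route between F and A, so the network disconnects. It is a bridge.

Yes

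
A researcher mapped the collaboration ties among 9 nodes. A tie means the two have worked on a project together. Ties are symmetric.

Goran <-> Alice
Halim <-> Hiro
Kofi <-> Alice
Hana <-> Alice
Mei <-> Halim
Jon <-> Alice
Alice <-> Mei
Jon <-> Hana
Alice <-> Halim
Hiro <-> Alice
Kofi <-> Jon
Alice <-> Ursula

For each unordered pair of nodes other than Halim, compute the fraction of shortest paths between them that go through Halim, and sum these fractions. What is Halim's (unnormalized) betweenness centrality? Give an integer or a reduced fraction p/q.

Pairs whose geodesics pass through Halim — Hiro–Mei: 1/2.
All other pairs contribute 0.
Summing the contributions gives betweenness(Halim) = 1/2.

1/2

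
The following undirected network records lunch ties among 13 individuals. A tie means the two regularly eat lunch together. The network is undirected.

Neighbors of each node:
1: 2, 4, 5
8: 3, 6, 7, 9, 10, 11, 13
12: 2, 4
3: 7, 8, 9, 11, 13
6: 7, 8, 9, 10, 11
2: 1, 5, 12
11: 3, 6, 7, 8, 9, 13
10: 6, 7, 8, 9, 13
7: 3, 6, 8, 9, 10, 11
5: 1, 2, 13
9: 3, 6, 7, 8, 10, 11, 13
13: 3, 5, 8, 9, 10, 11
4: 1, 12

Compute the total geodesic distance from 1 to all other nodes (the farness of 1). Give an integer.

30

Distances from 1: 2:1, 3:3, 4:1, 5:1, 6:4, 7:4, 8:3, 9:3, 10:3, 11:3, 12:2, 13:2.
Sum = 1 + 3 + 1 + 1 + 4 + 4 + 3 + 3 + 3 + 3 + 2 + 2 = 30.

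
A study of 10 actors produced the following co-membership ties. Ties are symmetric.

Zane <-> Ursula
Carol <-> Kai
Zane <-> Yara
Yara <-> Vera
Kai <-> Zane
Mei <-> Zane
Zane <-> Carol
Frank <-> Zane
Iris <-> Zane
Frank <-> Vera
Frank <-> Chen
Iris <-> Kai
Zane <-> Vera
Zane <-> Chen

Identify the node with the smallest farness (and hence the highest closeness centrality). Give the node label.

Zane

Farness (sum of distances to all others) for each node — Carol:16, Chen:16, Frank:15, Iris:16, Kai:15, Mei:17, Ursula:17, Vera:15, Yara:16, Zane:9.
The smallest farness is 9, for Zane, so Zane has the highest closeness.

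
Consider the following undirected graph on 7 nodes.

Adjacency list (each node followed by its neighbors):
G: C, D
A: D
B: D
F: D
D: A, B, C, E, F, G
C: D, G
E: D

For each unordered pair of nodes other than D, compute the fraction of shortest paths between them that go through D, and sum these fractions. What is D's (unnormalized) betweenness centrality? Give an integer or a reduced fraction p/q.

14

Pairs whose geodesics pass through D — B–E: 1; B–A: 1; B–F: 1; B–G: 1; B–C: 1; E–A: 1; E–F: 1; E–G: 1; E–C: 1; A–F: 1; A–G: 1; A–C: 1; F–G: 1; F–C: 1.
All other pairs contribute 0.
Summing the contributions gives betweenness(D) = 14.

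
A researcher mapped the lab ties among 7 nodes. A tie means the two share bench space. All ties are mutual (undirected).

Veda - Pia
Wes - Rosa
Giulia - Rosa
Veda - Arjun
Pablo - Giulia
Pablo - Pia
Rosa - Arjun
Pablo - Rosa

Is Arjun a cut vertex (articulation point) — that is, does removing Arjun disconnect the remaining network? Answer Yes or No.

No

Even without Arjun, every remaining node can still reach every other (the residual graph is connected), so Arjun is not a cut vertex.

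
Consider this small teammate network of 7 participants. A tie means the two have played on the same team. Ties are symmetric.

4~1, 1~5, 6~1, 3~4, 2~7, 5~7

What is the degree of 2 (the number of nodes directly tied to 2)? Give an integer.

1

2 is directly tied to 7. That is 1 neighbor, so the degree of 2 is 1.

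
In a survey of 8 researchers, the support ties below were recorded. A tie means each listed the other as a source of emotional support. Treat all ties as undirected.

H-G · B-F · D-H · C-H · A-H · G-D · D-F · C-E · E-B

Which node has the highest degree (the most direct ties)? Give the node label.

H

Degrees — A:1, B:2, C:2, D:3, E:2, F:2, G:2, H:4.
The maximum is 4, attained only by H.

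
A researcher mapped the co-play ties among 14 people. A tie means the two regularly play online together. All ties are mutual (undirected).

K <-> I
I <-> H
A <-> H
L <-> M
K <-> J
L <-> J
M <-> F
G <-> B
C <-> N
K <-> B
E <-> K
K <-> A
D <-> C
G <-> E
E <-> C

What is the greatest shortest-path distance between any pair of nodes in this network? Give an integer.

7

Eccentricity of each node (its greatest distance to any other): A:5, B:5, C:6, D:7, E:5, F:7, G:6, H:6, I:5, J:4, K:4, L:5, M:6, N:7.
The maximum eccentricity is 7, realized for instance by the pair N–F via N – C – E – K – J – L – M – F. So the diameter is 7.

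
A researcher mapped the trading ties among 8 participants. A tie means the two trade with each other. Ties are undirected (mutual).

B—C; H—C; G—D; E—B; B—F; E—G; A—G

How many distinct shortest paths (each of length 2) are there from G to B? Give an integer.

1

The shortest distance is 2, and the only length-2 path is G–E–B. So there is exactly 1 shortest path.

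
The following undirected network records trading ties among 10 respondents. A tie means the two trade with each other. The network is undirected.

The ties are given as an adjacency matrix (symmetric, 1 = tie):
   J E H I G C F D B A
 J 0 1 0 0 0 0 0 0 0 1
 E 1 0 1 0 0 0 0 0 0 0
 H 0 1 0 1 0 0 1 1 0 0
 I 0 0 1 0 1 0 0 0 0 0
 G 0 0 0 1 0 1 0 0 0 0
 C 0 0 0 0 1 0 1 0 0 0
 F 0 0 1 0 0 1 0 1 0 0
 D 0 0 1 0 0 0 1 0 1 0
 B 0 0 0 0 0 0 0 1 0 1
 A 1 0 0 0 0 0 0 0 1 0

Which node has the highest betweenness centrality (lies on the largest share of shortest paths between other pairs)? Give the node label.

Unnormalized betweenness of each node: A:2, B:31/6, C:7/3, D:55/6, E:41/6, F:22/3, G:1, H:47/3, I:14/3, J:17/6.
H has the largest value, 47/3, making it the main broker — the node through which the most shortest paths run.

H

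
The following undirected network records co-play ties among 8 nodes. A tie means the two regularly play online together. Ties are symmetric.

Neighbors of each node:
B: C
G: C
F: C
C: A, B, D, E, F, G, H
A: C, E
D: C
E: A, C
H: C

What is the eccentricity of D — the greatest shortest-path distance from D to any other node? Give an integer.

2

Distances from D: A:2, B:2, C:1, E:2, F:2, G:2, H:2.
The largest is 2 (to H, B, E, G, A, and F), so the eccentricity of D is 2.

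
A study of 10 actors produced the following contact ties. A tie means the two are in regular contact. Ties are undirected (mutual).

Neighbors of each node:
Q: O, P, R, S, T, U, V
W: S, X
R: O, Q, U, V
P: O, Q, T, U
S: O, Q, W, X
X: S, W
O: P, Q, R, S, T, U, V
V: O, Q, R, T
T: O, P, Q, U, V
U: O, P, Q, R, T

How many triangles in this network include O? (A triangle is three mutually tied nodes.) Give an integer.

O's neighbors: P, Q, R, S, T, U, and V.
Neighbor pairs that are themselves tied: O–P–Q; O–P–T; O–P–U; O–Q–R; O–Q–S; O–Q–T; O–Q–U; O–Q–V; O–R–U; O–R–V; O–T–U; O–T–V. Each forms one triangle with O, for 12 in total.

12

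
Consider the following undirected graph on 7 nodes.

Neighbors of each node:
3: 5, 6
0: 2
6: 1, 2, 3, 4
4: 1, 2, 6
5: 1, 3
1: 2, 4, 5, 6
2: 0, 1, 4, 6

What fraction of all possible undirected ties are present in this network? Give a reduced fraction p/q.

10/21

There are 10 edges and 7 nodes, so the maximum possible is C(7,2) = 21.
Density = 10/21.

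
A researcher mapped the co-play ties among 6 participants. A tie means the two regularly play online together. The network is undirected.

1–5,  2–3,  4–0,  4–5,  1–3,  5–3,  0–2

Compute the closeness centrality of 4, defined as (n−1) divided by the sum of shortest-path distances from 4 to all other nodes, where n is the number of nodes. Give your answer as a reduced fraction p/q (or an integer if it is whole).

5/8

Distances from 4: 0:1, 1:2, 2:2, 3:2, 5:1. Sum = 8.
n = 6, so closeness = 5/8.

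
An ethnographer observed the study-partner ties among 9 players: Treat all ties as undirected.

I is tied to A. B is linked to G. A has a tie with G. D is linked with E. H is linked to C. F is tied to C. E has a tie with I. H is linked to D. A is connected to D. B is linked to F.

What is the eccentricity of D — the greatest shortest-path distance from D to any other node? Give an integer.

3

Distances from D: A:1, B:3, C:2, E:1, F:3, G:2, H:1, I:2.
The largest is 3 (to B and F), so the eccentricity of D is 3.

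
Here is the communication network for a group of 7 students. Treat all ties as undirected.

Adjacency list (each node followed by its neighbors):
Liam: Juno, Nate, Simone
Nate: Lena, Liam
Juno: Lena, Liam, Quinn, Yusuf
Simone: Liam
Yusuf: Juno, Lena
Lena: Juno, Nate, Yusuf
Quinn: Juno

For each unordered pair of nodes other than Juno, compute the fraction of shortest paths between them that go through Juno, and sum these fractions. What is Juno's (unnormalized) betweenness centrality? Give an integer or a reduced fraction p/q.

Pairs whose geodesics pass through Juno — Yusuf–Simone: 1; Yusuf–Quinn: 1; Yusuf–Liam: 1; Simone–Quinn: 1; Simone–Lena: 1/2; Quinn–Nate: 2/2; Quinn–Liam: 1; Quinn–Lena: 1; Liam–Lena: 1/2.
All other pairs contribute 0.
Summing the contributions gives betweenness(Juno) = 8.

8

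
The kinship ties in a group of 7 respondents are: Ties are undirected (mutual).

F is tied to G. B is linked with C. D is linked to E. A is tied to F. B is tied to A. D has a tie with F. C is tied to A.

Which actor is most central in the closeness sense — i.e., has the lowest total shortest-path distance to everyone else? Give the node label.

Farness (sum of distances to all others) for each node — A:10, B:14, C:14, D:12, E:17, F:9, G:14.
The smallest farness is 9, for F, so F has the highest closeness.

F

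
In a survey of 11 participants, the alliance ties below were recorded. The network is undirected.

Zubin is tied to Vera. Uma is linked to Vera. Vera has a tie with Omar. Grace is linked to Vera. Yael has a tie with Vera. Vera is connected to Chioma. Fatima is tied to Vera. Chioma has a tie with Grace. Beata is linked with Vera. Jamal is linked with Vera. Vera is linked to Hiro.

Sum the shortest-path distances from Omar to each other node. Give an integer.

19

Distances from Omar: Beata:2, Chioma:2, Fatima:2, Grace:2, Hiro:2, Jamal:2, Uma:2, Vera:1, Yael:2, Zubin:2.
Sum = 2 + 2 + 2 + 2 + 2 + 2 + 2 + 1 + 2 + 2 = 19.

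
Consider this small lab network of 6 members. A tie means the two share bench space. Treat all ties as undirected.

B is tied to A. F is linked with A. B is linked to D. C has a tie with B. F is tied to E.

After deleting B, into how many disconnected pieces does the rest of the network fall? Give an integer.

3

Without B, the remaining ties split the others into: {A, E, F}; {C}; {D}.
That's 3 separate components.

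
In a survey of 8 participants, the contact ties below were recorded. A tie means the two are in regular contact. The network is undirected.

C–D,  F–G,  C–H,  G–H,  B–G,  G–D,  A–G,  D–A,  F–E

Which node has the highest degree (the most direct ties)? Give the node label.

G

Degrees — A:2, B:1, C:2, D:3, E:1, F:2, G:5, H:2.
The maximum is 5, attained only by G.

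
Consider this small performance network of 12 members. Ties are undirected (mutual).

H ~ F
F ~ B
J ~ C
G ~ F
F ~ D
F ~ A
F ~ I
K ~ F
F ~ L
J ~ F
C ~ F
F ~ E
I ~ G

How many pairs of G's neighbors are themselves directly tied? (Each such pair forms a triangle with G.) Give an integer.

1

G's neighbors: F and I.
Neighbor pairs that are themselves tied: G–F–I. Each forms one triangle with G, for 1 in total.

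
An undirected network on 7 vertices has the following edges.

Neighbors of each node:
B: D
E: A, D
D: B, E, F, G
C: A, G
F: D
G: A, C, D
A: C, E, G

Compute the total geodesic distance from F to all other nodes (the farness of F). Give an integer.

13

Distances from F: A:3, B:2, C:3, D:1, E:2, G:2.
Sum = 3 + 2 + 3 + 1 + 2 + 2 = 13.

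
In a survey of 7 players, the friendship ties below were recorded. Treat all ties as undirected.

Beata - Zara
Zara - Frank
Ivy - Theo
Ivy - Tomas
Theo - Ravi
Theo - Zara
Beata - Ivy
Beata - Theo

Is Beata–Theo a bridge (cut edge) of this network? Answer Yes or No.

Even without that edge, Beata still reaches Theo via Beata – Ivy – Theo, so the network stays connected. Not a bridge.

No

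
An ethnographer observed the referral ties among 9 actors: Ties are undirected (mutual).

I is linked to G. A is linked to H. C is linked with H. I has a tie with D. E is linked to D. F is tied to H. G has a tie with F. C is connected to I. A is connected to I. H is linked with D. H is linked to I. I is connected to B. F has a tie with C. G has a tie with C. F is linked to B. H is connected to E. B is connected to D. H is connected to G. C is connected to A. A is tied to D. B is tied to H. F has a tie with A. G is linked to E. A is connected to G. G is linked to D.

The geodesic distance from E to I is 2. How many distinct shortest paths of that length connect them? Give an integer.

The shortest distance is 2. The length-2 paths are: E–D–I; E–G–I; E–H–I.
That gives 3 distinct shortest paths.

3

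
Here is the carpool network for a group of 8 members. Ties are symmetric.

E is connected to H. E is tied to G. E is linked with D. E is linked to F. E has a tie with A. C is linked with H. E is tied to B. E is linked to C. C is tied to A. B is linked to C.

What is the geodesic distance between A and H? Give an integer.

2

One shortest route is A – E – H, which uses 2 edges, and A and H are not directly tied, so nothing shorter exists. So d(A,H) = 2.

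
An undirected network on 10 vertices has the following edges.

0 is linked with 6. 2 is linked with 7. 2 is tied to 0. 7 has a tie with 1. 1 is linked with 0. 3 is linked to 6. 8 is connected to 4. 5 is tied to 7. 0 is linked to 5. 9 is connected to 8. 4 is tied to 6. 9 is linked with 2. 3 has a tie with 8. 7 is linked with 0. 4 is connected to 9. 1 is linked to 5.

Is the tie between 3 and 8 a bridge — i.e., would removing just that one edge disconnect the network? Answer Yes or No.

No

Even without that edge, 3 still reaches 8 via 3 – 6 – 4 – 8, so the network stays connected. Not a bridge.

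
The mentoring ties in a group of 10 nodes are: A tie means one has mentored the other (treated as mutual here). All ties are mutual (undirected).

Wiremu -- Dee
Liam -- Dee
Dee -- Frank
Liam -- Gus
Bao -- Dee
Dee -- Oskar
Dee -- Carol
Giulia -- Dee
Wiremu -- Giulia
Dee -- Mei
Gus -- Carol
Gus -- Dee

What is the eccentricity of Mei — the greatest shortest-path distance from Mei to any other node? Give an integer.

Distances from Mei: Bao:2, Carol:2, Dee:1, Frank:2, Giulia:2, Gus:2, Liam:2, Oskar:2, Wiremu:2.
The largest is 2 (to Bao, Liam, Oskar, Gus, Frank, Wiremu, Carol, and Giulia), so the eccentricity of Mei is 2.

2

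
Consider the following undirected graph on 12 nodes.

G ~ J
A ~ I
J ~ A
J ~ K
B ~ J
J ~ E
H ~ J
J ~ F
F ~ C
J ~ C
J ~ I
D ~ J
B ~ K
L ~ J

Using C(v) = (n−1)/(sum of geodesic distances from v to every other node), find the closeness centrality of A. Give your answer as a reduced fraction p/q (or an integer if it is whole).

Distances from A: B:2, C:2, D:2, E:2, F:2, G:2, H:2, I:1, J:1, K:2, L:2. Sum = 20.
n = 12, so closeness = 11/20.

11/20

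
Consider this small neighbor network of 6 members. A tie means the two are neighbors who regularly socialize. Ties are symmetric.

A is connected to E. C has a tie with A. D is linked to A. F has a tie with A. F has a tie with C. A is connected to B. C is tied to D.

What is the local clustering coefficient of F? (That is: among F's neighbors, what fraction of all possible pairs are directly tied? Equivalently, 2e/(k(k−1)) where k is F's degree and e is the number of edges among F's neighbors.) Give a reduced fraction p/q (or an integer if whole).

1

F's neighbors: A and C (k = 2).
Possible neighbor pairs: C(2,2) = 1. Edges among them: A–C → e = 1.
Clustering(F) = 1/1.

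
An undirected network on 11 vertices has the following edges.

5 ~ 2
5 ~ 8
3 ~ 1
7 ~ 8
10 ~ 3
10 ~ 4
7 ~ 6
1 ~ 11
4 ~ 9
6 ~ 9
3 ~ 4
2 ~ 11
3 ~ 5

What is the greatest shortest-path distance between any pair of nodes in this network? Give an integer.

Eccentricity of each node (its greatest distance to any other): 1:4, 2:4, 3:3, 4:3, 5:3, 6:5, 7:4, 8:3, 9:4, 10:4, 11:5.
The maximum eccentricity is 5, realized for instance by the pair 6–11 via 6 – 9 – 4 – 3 – 1 – 11. So the diameter is 5.

5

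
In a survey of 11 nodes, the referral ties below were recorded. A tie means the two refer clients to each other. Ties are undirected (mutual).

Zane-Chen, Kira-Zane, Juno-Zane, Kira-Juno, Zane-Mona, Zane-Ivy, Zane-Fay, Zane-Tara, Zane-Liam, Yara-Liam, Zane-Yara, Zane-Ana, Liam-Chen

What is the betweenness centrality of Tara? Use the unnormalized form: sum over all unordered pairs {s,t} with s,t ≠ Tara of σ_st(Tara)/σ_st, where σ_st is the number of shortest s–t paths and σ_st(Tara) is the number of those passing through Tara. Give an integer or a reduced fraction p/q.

0

No shortest path between any pair of other nodes passes through Tara.
Summing the contributions gives betweenness(Tara) = 0.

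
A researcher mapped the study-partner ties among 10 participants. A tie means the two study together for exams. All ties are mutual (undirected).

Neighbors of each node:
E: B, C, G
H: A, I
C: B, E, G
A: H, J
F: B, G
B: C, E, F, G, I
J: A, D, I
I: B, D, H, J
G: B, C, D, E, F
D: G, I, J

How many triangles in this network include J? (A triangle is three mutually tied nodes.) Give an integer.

1

J's neighbors: A, D, and I.
Neighbor pairs that are themselves tied: J–D–I. Each forms one triangle with J, for 1 in total.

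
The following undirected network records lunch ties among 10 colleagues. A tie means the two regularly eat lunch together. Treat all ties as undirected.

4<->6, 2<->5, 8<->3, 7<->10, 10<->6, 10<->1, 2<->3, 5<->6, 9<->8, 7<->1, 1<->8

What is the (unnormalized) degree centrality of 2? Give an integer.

2 is directly tied to 3 and 5. That is 2 neighbors, so the degree of 2 is 2.

2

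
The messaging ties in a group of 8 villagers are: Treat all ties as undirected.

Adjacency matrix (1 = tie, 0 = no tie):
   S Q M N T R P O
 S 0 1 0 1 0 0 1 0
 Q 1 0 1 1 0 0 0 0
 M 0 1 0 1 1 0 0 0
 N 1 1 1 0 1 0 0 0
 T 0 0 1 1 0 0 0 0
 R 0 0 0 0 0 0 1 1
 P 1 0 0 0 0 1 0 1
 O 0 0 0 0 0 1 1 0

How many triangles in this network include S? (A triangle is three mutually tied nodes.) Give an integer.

1

S's neighbors: N, P, and Q.
Neighbor pairs that are themselves tied: S–N–Q. Each forms one triangle with S, for 1 in total.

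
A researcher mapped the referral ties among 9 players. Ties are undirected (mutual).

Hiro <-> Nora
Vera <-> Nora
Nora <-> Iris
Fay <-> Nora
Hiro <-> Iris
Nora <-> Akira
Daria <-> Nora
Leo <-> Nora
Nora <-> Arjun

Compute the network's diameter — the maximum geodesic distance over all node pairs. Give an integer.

Eccentricity of each node (its greatest distance to any other): Akira:2, Arjun:2, Daria:2, Fay:2, Hiro:2, Iris:2, Leo:2, Nora:1, Vera:2.
The maximum eccentricity is 2, realized for instance by the pair Fay–Akira via Fay – Nora – Akira. So the diameter is 2.

2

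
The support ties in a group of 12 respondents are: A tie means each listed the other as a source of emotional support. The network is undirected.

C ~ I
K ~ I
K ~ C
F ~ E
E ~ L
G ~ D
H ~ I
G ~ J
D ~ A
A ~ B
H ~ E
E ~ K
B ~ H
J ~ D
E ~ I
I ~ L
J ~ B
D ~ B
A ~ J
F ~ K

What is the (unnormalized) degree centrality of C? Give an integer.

2

C is directly tied to I and K. That is 2 neighbors, so the degree of C is 2.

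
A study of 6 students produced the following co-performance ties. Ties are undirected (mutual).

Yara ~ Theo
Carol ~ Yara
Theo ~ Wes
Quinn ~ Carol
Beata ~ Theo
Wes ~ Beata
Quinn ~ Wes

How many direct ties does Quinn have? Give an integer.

Quinn is directly tied to Carol and Wes. That is 2 neighbors, so the degree of Quinn is 2.

2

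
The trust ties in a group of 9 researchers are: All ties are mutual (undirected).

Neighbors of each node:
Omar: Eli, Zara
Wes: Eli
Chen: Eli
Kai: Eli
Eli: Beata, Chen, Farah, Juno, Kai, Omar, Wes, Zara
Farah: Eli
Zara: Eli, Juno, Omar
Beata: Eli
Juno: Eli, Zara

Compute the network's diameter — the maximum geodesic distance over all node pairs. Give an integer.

Eccentricity of each node (its greatest distance to any other): Beata:2, Chen:2, Eli:1, Farah:2, Juno:2, Kai:2, Omar:2, Wes:2, Zara:2.
The maximum eccentricity is 2, realized for instance by the pair Zara–Chen via Zara – Eli – Chen. So the diameter is 2.

2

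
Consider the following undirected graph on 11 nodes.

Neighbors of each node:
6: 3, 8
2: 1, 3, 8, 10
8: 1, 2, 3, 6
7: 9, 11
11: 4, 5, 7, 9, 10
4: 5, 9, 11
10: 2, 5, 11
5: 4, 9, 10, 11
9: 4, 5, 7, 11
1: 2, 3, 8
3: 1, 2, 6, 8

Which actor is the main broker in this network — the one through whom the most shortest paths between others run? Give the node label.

Unnormalized betweenness of each node: 1:0, 2:24, 3:4, 4:0, 5:6, 6:0, 7:0, 8:4, 9:1, 10:25, 11:13.
10 has the largest value, 25, making it the main broker — the node through which the most shortest paths run.

10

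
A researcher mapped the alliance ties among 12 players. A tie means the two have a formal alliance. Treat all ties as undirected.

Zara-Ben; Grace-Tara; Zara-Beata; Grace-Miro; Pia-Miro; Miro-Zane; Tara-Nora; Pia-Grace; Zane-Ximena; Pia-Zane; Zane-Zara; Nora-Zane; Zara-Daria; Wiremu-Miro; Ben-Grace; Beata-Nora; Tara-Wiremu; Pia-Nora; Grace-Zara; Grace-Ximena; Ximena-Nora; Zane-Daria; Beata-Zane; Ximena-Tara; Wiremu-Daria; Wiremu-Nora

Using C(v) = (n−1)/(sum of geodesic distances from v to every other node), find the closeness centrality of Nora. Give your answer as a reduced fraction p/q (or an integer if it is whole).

Distances from Nora: Beata:1, Ben:3, Daria:2, Grace:2, Miro:2, Pia:1, Tara:1, Wiremu:1, Ximena:1, Zane:1, Zara:2. Sum = 17.
n = 12, so closeness = 11/17.

11/17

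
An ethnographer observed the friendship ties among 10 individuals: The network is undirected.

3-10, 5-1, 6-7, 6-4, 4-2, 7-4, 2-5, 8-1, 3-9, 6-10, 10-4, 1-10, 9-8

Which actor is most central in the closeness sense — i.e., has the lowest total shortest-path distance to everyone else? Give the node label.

10

Farness (sum of distances to all others) for each node — 1:16, 2:20, 3:19, 4:16, 5:20, 6:18, 7:23, 8:21, 9:23, 10:14.
The smallest farness is 14, for 10, so 10 has the highest closeness.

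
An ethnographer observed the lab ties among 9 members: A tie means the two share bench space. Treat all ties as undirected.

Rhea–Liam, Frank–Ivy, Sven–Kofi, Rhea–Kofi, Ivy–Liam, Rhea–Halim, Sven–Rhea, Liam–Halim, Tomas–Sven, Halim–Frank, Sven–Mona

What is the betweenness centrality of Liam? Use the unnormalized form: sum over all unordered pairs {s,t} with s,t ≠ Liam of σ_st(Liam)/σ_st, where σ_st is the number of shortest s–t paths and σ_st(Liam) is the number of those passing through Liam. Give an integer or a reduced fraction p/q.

Pairs whose geodesics pass through Liam — Ivy–Halim: 1/2; Ivy–Mona: 1; Ivy–Kofi: 1; Ivy–Sven: 1; Ivy–Tomas: 1; Ivy–Rhea: 1.
All other pairs contribute 0.
Summing the contributions gives betweenness(Liam) = 11/2.

11/2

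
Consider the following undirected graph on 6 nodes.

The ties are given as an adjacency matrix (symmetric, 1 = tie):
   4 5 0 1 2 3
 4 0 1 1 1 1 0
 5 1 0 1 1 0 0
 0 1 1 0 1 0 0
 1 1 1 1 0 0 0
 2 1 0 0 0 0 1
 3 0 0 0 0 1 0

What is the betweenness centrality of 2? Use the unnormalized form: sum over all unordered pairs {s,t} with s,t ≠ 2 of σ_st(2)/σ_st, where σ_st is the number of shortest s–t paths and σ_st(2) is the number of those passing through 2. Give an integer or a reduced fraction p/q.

4

Pairs whose geodesics pass through 2 — 4–3: 1; 5–3: 1; 0–3: 1; 1–3: 1.
All other pairs contribute 0.
Summing the contributions gives betweenness(2) = 4.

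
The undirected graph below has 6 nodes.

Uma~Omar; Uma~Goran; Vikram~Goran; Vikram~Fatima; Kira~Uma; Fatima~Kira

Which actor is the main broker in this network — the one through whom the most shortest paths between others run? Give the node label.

Unnormalized betweenness of each node: Fatima:1, Goran:2, Kira:2, Omar:0, Uma:5, Vikram:1.
Uma has the largest value, 5, making it the main broker — the node through which the most shortest paths run.

Uma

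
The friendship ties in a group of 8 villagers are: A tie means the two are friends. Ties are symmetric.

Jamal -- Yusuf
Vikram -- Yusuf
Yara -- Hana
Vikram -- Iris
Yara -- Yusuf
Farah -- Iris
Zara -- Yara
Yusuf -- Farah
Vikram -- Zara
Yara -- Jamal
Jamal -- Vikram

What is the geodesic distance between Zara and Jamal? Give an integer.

One shortest route is Zara – Yara – Jamal, which uses 2 edges, and Zara and Jamal are not directly tied, so nothing shorter exists. So d(Zara,Jamal) = 2.

2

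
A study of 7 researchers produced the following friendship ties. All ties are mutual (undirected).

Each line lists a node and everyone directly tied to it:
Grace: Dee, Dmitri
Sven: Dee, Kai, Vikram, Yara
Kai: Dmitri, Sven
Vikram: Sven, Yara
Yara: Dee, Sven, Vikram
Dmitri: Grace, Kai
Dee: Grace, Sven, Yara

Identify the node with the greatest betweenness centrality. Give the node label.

Sven

Unnormalized betweenness of each node: Dee:7/2, Dmitri:1, Grace:3/2, Kai:5/2, Sven:11/2, Vikram:0, Yara:1.
Sven has the largest value, 11/2, making it the main broker — the node through which the most shortest paths run.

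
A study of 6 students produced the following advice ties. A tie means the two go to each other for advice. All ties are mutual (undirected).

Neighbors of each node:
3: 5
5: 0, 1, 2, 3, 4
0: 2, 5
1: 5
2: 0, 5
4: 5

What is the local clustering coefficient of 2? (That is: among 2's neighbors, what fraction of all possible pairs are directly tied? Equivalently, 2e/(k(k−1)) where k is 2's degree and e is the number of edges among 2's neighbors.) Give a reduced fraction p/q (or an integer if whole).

1

2's neighbors: 0 and 5 (k = 2).
Possible neighbor pairs: C(2,2) = 1. Edges among them: 0–5 → e = 1.
Clustering(2) = 1/1.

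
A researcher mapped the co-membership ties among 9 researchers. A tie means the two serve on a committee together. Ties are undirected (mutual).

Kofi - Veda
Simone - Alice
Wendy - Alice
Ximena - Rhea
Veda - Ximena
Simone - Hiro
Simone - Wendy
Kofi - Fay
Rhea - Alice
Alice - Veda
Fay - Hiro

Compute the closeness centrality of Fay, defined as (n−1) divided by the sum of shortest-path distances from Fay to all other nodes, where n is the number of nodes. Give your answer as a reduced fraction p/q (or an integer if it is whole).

8/19

Distances from Fay: Alice:3, Hiro:1, Kofi:1, Rhea:4, Simone:2, Veda:2, Wendy:3, Ximena:3. Sum = 19.
n = 9, so closeness = 8/19.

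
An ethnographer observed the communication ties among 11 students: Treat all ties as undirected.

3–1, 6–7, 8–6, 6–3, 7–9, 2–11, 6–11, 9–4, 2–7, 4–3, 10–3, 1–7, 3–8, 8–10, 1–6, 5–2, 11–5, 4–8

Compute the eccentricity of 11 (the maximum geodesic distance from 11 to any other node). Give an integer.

Distances from 11: 1:2, 2:1, 3:2, 4:3, 5:1, 6:1, 7:2, 8:2, 9:3, 10:3.
The largest is 3 (to 4, 10, and 9), so the eccentricity of 11 is 3.

3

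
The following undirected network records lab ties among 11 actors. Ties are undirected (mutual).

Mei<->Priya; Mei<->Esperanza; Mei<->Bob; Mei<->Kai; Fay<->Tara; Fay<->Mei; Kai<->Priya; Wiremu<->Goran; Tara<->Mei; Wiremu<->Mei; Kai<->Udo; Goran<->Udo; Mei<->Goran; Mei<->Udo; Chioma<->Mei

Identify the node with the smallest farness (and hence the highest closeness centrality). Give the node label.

Farness (sum of distances to all others) for each node — Bob:19, Chioma:19, Esperanza:19, Fay:18, Goran:17, Kai:17, Mei:10, Priya:18, Tara:18, Udo:17, Wiremu:18.
The smallest farness is 10, for Mei, so Mei has the highest closeness.

Mei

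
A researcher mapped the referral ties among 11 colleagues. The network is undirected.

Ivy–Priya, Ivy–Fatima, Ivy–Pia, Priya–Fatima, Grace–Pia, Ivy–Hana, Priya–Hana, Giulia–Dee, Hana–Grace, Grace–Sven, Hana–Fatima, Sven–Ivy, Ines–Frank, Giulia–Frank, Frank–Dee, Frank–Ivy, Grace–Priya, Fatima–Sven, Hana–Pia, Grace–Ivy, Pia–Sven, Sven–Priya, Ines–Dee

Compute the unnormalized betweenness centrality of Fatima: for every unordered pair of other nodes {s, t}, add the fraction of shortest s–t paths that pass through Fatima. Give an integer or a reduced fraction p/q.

1/5

Pairs whose geodesics pass through Fatima — Hana–Sven: 1/5.
All other pairs contribute 0.
Summing the contributions gives betweenness(Fatima) = 1/5.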